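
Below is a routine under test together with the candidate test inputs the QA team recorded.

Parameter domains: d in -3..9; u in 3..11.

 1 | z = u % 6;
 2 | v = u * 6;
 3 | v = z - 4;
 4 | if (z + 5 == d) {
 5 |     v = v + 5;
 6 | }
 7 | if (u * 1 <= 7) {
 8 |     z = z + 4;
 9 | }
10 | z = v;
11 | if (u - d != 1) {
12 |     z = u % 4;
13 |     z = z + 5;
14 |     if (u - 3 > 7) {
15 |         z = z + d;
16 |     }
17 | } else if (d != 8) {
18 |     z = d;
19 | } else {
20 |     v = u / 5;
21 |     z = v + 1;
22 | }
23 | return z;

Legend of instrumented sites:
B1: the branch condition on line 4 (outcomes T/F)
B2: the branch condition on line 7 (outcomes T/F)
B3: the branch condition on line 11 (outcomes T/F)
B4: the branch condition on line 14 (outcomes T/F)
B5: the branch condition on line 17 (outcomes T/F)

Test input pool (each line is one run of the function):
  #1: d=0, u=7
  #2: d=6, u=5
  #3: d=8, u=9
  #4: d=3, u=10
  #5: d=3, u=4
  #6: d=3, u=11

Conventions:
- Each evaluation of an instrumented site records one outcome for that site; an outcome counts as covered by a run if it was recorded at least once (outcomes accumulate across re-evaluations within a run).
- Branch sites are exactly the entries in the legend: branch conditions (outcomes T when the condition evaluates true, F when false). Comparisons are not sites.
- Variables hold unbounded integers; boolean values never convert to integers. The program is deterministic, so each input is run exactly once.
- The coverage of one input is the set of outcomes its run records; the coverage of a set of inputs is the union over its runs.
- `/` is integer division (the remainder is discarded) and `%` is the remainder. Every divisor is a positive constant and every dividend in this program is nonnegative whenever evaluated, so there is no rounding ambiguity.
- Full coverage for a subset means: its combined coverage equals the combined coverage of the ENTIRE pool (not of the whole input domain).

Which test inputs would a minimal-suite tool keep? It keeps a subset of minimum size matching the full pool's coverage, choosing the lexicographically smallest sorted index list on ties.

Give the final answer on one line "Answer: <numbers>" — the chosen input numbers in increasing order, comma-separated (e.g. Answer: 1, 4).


test 1 (d=0, u=7) fires B1->F, B2->T, B3->T, B4->F; hits B1=F, B2=T, B3=T, B4=F
test 2 (d=6, u=5) fires B1->F, B2->T, B3->T, B4->F; hits B1=F, B2=T, B3=T, B4=F
test 3 (d=8, u=9) fires B1->T, B2->F, B3->F, B5->F; hits B1=T, B2=F, B3=F, B5=F
test 4 (d=3, u=10) fires B1->F, B2->F, B3->T, B4->F; hits B1=F, B2=F, B3=T, B4=F
test 5 (d=3, u=4) fires B1->F, B2->T, B3->F, B5->T; hits B1=F, B2=T, B3=F, B5=T
test 6 (d=3, u=11) fires B1->F, B2->F, B3->T, B4->T; hits B1=F, B2=F, B3=T, B4=T
pool-wide coverage (10 outcomes): B1=T, B1=F, B2=T, B2=F, B3=T, B3=F, B4=T, B4=F, B5=T, B5=F
size 1 is not enough: best union over all size-1 subsets is 4/10
size 2 is not enough: best union over all size-2 subsets is 8/10
size 3 is not enough: best union over all size-3 subsets is 9/10
at size 4, {1, 3, 5, 6} reaches all 10 outcomes; every lexicographically earlier size-4 subset fails
Answer: 1, 3, 5, 6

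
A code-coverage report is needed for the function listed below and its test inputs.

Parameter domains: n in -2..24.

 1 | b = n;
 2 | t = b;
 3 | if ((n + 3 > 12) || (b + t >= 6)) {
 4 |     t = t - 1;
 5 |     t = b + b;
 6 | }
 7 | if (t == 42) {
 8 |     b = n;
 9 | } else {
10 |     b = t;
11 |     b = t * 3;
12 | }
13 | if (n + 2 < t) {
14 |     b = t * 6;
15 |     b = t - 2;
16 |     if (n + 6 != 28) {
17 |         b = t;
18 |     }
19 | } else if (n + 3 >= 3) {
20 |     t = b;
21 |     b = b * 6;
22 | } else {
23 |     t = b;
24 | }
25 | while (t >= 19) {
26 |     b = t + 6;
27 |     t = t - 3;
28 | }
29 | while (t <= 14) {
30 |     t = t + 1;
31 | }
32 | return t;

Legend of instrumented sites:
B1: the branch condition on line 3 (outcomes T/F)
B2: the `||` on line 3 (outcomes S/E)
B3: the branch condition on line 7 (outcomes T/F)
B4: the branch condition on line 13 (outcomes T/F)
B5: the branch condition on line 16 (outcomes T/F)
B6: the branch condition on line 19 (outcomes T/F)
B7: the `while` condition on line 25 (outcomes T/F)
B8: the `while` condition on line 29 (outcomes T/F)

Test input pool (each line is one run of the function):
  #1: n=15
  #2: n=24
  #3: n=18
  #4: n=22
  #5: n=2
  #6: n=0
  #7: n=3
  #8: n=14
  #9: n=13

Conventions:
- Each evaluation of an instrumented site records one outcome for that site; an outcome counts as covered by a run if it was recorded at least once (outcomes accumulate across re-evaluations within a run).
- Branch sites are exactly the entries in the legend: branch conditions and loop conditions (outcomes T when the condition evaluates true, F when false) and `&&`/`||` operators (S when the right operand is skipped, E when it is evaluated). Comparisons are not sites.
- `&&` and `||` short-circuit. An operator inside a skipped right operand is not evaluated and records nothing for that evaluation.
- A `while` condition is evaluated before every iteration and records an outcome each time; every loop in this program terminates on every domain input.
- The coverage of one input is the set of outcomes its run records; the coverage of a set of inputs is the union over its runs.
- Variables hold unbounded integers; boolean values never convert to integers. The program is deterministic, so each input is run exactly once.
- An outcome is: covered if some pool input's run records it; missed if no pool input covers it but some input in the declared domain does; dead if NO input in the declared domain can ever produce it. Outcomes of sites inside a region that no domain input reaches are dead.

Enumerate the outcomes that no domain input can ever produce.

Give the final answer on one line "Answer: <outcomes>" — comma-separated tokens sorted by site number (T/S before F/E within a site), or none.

running all 27 domain inputs and tallying outcomes:
  reachable outcomes have witnesses, e.g. B1=T (e.g. n=3), B1=F (e.g. n=-2), B2=S (e.g. n=10), B2=E (e.g. n=-2)

Answer: none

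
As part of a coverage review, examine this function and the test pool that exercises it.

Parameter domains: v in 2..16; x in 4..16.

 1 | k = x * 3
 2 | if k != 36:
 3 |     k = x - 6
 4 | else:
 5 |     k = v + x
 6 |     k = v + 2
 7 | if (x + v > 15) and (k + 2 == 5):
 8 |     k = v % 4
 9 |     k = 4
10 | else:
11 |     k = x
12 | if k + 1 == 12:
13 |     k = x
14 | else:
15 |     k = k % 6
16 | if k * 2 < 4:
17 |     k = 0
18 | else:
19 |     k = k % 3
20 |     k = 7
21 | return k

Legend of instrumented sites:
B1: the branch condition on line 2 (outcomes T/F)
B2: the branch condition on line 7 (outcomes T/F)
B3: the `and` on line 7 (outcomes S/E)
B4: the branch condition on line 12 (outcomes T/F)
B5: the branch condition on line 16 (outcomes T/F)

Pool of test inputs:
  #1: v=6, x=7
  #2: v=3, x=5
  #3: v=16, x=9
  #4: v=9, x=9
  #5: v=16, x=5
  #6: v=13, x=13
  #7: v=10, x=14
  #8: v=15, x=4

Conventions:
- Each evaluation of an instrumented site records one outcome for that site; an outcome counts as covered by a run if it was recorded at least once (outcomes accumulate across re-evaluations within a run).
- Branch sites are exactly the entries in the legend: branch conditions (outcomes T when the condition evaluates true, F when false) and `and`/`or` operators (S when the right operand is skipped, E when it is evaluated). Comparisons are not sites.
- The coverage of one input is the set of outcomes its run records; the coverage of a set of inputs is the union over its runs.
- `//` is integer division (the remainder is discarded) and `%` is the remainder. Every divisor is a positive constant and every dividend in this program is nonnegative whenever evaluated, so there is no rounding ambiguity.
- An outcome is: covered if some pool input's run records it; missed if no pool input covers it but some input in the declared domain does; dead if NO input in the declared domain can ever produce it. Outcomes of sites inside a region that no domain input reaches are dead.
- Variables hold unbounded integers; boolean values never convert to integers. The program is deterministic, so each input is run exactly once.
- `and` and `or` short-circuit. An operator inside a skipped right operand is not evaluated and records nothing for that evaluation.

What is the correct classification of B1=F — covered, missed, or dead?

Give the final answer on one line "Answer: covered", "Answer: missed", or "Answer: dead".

no pool input records B1=F
but domain input (v=2, x=12) does record it -> reachable, so missed

Answer: missed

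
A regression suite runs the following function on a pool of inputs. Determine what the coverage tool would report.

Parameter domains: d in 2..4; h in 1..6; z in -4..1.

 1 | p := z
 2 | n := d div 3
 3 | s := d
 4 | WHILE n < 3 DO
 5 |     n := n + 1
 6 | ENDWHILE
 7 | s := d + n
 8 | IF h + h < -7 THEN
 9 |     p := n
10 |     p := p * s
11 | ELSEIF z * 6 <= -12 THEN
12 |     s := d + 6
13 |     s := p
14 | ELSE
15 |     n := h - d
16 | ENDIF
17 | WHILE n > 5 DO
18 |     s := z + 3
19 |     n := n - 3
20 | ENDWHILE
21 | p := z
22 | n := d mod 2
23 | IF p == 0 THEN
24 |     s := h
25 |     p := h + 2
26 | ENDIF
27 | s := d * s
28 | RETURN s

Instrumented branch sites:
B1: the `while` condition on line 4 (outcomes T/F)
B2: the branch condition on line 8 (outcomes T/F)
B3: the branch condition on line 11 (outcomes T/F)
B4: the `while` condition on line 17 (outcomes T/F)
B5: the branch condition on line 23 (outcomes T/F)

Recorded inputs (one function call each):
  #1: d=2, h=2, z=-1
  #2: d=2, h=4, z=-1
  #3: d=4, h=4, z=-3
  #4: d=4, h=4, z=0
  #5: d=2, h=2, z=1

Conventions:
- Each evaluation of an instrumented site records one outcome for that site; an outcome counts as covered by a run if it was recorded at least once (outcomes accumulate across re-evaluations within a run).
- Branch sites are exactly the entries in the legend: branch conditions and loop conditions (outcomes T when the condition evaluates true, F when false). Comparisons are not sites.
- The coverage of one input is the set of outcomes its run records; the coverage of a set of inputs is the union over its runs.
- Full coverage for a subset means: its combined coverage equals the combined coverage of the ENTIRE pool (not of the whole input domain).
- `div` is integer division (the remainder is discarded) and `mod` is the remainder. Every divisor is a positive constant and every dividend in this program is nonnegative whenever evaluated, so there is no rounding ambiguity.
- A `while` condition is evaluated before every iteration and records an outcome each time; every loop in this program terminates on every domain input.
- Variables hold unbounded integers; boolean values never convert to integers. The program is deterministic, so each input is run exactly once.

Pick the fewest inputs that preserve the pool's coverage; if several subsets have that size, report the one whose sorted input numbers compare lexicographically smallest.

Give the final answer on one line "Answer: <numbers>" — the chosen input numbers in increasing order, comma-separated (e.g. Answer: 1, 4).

run #1 (d=2, h=2, z=-1) records B1=T, B1=F, B2=F, B3=F, B4=F, B5=F
run #2 (d=2, h=4, z=-1) records B1=T, B1=F, B2=F, B3=F, B4=F, B5=F
run #3 (d=4, h=4, z=-3) records B1=T, B1=F, B2=F, B3=T, B4=F, B5=F
run #4 (d=4, h=4, z=0) records B1=T, B1=F, B2=F, B3=F, B4=F, B5=T
run #5 (d=2, h=2, z=1) records B1=T, B1=F, B2=F, B3=F, B4=F, B5=F
pool-wide coverage (8 outcomes): B1=T, B1=F, B2=F, B3=T, B3=F, B4=F, B5=T, B5=F
no size-1 subset reaches all 8 outcomes (best union: 6/8)
the canonical winner is {3, 4}: size 2, full 8-outcome coverage, earliest index list among size-2 covers

Answer: 3, 4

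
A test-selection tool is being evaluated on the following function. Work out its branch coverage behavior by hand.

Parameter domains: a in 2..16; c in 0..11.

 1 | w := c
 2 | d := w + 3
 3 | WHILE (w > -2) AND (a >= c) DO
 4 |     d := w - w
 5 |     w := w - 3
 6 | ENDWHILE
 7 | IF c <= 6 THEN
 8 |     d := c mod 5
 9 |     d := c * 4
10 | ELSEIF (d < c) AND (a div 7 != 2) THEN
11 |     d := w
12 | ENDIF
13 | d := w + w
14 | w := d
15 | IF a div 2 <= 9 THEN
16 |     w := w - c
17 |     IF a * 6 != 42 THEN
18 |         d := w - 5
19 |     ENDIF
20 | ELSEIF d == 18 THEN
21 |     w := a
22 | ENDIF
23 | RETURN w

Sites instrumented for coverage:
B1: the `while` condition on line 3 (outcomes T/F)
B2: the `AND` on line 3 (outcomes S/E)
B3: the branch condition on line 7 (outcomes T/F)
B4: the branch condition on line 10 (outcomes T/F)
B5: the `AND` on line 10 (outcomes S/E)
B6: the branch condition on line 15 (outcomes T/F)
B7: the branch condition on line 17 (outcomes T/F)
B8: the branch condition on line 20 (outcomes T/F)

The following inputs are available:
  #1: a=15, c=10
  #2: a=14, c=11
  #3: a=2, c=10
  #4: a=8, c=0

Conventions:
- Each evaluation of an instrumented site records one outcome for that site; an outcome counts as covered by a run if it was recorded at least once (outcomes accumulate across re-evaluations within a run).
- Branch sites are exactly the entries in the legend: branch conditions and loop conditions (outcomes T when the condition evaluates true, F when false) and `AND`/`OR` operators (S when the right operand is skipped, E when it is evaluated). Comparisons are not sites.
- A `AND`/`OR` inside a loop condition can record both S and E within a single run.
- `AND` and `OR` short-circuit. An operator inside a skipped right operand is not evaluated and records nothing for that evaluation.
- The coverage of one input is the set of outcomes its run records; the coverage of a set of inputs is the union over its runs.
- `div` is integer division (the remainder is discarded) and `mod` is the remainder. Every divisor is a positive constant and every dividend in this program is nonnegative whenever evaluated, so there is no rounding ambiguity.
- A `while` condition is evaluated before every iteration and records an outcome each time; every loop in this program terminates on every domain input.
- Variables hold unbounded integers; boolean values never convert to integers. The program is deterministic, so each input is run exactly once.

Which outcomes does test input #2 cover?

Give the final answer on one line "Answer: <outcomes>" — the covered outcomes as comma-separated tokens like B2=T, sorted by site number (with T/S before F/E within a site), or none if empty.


Event log for input #2 (a=14, c=11):
  B2->E, B1->T, B2->E, B1->T, B2->E, B1->T, B2->E, B1->T, B2->E, B1->T
  B2->S, B1->F, B3->F, B5->E, B4->F, B6->T, B7->T
distinct outcomes covered: B1=T, B1=F, B2=S, B2=E, B3=F, B4=F, B5=E, B6=T, B7=T
Answer: B1=T, B1=F, B2=S, B2=E, B3=F, B4=F, B5=E, B6=T, B7=T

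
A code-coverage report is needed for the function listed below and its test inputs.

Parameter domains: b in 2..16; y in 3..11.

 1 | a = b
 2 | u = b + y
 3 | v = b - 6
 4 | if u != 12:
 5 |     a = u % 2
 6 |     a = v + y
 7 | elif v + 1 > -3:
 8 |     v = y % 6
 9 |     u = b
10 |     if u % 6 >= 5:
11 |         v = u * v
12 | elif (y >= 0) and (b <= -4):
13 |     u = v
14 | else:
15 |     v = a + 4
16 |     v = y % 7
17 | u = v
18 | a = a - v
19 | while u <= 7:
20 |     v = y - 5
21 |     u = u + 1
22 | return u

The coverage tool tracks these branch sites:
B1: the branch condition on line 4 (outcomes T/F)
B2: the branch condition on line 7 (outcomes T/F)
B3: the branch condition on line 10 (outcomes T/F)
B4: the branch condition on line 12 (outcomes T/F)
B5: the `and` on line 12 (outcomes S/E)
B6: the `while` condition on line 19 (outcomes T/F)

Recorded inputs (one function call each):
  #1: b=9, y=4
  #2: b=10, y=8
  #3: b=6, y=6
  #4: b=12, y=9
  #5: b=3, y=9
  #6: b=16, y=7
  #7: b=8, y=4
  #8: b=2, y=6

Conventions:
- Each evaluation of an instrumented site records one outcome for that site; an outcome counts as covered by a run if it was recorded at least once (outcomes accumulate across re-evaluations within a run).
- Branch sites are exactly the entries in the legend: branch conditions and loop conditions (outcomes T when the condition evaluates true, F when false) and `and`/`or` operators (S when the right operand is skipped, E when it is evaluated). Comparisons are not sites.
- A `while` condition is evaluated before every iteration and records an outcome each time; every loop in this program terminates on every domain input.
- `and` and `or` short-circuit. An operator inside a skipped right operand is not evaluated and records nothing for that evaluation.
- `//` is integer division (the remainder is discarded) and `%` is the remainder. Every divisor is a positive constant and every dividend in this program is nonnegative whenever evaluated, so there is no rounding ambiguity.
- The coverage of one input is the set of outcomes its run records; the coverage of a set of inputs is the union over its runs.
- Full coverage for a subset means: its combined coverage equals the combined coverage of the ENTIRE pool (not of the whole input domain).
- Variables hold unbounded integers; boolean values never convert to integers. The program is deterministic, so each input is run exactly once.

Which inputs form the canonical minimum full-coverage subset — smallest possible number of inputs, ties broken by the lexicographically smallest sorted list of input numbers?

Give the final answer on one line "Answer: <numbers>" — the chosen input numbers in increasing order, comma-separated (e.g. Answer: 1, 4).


input #1, b=9, y=4: events B1->T, B6->T, B6->T, B6->T, B6->T, B6->T, B6->F; outcomes B1=T, B6=T, B6=F
input #2, b=10, y=8: events B1->T, B6->T, B6->T, B6->T, B6->T, B6->F; outcomes B1=T, B6=T, B6=F
input #3, b=6, y=6: events B1->F, B2->T, B3->F, B6->T, B6->T, B6->T, B6->T, B6->T, B6->T, B6->T, B6->T, B6->F; outcomes B1=F, B2=T, B3=F, B6=T, B6=F
input #4, b=12, y=9: events B1->T, B6->T, B6->T, B6->F; outcomes B1=T, B6=T, B6=F
input #5, b=3, y=9: events B1->F, B2->T, B3->F, B6->T, B6->T, B6->T, B6->T, B6->T, B6->F; outcomes B1=F, B2=T, B3=F, B6=T, B6=F
input #6, b=16, y=7: events B1->T, B6->F; outcomes B1=T, B6=F
input #7, b=8, y=4: events B1->F, B2->T, B3->F, B6->T, B6->T, B6->T, B6->T, B6->F; outcomes B1=F, B2=T, B3=F, B6=T, B6=F
input #8, b=2, y=6: events B1->T, B6->T, B6->T, B6->T, B6->T, B6->T, B6->T, B6->T, B6->T, B6->T, B6->T, B6->T, B6->T, B6->F; outcomes B1=T, B6=T, B6=F
the full pool covers 6 outcomes: B1=T, B1=F, B2=T, B3=F, B6=T, B6=F
checked all size-1 subsets: none covers 6 outcomes (max 5/6)
at size 2, {1, 3} reaches all 6 outcomes; every lexicographically earlier size-2 subset fails
Answer: 1, 3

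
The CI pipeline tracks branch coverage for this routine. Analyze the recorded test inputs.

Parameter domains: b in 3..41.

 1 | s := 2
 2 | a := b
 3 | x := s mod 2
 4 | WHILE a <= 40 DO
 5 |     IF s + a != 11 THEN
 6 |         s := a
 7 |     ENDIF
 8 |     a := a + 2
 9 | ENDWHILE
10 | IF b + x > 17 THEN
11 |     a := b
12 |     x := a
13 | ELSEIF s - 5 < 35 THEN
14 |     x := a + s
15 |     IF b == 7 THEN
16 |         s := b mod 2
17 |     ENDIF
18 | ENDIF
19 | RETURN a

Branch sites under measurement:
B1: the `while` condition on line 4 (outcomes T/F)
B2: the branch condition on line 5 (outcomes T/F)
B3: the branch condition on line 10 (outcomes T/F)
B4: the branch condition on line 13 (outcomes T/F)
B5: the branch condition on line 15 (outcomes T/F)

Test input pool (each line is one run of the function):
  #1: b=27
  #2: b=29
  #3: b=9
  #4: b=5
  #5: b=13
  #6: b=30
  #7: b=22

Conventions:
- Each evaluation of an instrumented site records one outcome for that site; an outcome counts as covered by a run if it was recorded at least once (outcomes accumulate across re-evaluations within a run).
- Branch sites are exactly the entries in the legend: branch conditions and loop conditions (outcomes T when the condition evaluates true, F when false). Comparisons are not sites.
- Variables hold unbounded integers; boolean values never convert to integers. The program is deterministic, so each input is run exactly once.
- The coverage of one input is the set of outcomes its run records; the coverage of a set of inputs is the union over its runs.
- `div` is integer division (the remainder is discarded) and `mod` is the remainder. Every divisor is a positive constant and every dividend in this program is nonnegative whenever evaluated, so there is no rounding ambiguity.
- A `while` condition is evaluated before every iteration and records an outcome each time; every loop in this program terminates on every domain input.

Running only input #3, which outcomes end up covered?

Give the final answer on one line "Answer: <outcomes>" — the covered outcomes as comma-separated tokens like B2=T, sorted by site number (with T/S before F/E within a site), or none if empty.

Simulating input #3 (b=9) step by step:
  B1->T, B2->F, B1->T, B2->T, B1->T, B2->T, B1->T, B2->T, B1->T, B2->T
  B1->T, B2->T, B1->T, B2->T, B1->T, B2->T, B1->T, B2->T, B1->T, B2->T
  B1->T, B2->T, B1->T, B2->T, B1->T, B2->T, B1->T, B2->T, B1->T, B2->T
  B1->T, B2->T, B1->F, B3->F, B4->T, B5->F
collecting distinct outcomes: B1=T, B1=F, B2=T, B2=F, B3=F, B4=T, B5=F

Answer: B1=T, B1=F, B2=T, B2=F, B3=F, B4=T, B5=F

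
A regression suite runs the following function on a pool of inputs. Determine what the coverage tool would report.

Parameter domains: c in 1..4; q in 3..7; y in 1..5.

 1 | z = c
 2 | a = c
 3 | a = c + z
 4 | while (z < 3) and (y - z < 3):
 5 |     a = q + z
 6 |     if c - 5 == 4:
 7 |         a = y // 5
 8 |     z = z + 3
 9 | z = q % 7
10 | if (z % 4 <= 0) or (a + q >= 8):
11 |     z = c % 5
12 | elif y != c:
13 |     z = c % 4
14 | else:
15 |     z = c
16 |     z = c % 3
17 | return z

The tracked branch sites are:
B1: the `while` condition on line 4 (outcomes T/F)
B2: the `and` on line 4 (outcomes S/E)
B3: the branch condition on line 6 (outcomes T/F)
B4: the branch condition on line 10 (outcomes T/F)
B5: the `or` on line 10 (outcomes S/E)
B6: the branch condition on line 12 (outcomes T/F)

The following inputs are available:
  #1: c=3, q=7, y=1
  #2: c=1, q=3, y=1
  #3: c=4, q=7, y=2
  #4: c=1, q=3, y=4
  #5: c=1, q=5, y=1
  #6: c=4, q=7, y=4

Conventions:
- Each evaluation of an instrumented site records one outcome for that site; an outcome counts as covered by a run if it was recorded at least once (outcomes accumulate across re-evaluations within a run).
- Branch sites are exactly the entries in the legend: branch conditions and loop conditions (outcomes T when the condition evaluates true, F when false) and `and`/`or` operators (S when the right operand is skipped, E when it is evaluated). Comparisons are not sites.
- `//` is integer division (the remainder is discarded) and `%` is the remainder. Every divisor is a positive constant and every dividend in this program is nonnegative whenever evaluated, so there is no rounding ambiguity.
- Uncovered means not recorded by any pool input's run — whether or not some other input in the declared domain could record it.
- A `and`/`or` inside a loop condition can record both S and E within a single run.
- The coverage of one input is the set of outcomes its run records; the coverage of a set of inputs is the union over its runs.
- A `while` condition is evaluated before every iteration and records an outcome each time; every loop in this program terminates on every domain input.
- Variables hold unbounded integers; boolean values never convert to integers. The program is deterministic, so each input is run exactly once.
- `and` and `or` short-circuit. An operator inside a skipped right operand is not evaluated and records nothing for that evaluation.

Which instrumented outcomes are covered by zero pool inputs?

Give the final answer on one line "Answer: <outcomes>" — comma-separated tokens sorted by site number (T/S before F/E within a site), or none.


#1 (c=3, q=7, y=1) -> covered: B1=F, B2=S, B4=T, B5=S
#2 (c=1, q=3, y=1) -> covered: B1=T, B1=F, B2=S, B2=E, B3=F, B4=F, B5=E, B6=F
#3 (c=4, q=7, y=2) -> covered: B1=F, B2=S, B4=T, B5=S
#4 (c=1, q=3, y=4) -> covered: B1=F, B2=E, B4=F, B5=E, B6=T
#5 (c=1, q=5, y=1) -> covered: B1=T, B1=F, B2=S, B2=E, B3=F, B4=T, B5=E
#6 (c=4, q=7, y=4) -> covered: B1=F, B2=S, B4=T, B5=S
union over the pool: B1=T, B1=F, B2=S, B2=E, B3=F, B4=T, B4=F, B5=S, B5=E, B6=T, B6=F
uncovered (1 of 12): B3=T
Answer: B3=T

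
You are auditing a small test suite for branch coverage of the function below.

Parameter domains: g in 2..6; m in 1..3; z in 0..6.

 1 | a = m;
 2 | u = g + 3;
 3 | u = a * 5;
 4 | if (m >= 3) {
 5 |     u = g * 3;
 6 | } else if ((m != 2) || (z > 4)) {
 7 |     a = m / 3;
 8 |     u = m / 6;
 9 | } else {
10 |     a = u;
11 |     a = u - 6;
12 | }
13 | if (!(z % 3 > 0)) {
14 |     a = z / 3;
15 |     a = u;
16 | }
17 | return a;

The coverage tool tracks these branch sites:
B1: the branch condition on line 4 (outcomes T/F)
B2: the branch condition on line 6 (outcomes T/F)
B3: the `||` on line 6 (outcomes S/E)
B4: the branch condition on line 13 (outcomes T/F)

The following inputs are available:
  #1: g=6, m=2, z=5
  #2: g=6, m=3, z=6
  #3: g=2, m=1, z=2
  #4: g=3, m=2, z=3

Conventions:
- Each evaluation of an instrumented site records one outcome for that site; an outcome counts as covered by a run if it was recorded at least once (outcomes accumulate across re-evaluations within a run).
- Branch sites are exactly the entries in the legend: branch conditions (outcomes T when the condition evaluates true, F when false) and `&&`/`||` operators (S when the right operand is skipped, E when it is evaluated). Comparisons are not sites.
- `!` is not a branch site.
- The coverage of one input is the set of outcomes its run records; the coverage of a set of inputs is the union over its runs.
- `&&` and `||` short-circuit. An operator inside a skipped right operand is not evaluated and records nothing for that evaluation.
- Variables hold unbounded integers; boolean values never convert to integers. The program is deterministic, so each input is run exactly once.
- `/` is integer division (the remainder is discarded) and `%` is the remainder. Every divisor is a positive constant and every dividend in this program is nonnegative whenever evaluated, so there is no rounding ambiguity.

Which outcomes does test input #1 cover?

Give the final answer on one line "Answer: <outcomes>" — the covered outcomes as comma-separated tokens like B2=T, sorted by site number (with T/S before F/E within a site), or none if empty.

Running input #1 (g=6, m=2, z=5), event by event:
  B1->F, B3->E, B2->T, B4->F
collecting distinct outcomes: B1=F, B2=T, B3=E, B4=F

Answer: B1=F, B2=T, B3=E, B4=F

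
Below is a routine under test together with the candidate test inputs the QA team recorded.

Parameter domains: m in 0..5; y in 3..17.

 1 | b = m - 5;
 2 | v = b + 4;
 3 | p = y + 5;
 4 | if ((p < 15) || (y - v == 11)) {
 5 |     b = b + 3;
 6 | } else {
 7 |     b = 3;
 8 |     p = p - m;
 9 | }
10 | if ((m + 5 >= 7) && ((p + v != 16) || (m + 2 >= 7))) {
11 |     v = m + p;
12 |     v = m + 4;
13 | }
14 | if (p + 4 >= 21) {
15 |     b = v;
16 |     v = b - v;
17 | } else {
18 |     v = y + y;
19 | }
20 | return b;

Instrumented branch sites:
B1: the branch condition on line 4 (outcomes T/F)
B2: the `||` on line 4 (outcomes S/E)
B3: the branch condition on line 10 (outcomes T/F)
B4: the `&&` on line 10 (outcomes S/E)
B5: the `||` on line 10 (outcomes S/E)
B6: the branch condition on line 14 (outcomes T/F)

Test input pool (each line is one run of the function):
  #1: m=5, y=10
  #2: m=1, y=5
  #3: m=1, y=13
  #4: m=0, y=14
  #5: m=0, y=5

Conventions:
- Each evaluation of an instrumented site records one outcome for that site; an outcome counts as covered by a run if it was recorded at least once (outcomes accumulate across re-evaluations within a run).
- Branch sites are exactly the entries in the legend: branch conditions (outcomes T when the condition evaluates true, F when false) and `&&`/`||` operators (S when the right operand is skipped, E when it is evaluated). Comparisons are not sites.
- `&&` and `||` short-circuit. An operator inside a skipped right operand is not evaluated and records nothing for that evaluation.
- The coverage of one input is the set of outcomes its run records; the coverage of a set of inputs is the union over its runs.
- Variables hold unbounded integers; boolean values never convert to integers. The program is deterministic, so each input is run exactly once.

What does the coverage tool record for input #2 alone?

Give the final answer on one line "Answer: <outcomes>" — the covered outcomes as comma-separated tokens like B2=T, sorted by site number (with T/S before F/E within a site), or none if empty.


Tracing the run of input #2 (m=1, y=5):
  B2->S, B1->T, B4->S, B3->F, B6->F
deduplicating events, the covered set is: B1=T, B2=S, B3=F, B4=S, B6=F
Answer: B1=T, B2=S, B3=F, B4=S, B6=F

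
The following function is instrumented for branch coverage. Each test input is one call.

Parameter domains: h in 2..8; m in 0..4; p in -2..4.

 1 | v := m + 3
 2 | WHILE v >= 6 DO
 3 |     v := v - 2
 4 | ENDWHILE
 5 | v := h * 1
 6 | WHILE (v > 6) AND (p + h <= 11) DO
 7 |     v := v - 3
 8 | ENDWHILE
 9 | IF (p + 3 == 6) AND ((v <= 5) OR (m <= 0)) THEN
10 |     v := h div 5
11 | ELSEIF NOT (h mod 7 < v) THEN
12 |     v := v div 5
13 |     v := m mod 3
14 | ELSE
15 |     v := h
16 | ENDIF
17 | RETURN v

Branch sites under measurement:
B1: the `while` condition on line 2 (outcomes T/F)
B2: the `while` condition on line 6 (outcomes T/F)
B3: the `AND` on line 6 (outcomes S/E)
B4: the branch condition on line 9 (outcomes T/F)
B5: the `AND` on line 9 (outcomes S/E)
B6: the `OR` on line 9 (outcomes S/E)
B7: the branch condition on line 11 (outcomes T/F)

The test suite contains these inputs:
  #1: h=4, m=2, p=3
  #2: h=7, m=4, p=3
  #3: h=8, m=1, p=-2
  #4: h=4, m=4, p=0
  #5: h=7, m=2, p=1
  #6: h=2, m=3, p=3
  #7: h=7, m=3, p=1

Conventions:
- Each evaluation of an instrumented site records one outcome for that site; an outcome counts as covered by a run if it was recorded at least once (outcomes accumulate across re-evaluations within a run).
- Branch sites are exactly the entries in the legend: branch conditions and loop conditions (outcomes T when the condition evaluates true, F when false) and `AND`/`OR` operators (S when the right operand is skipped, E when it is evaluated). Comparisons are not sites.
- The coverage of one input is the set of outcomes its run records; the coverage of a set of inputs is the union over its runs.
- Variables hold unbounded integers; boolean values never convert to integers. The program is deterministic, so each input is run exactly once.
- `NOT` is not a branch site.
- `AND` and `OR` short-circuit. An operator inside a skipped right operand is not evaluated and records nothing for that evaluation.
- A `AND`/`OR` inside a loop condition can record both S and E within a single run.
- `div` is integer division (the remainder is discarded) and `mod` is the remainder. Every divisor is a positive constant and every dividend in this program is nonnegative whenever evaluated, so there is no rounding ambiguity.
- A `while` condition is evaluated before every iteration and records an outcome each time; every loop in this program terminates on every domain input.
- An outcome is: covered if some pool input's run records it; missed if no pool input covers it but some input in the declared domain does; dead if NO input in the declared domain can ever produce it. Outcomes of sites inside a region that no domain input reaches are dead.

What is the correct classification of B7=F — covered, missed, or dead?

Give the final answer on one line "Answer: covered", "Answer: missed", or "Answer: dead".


B7=F is recorded by pool input(s) 3, 5, 7 -> covered
Answer: covered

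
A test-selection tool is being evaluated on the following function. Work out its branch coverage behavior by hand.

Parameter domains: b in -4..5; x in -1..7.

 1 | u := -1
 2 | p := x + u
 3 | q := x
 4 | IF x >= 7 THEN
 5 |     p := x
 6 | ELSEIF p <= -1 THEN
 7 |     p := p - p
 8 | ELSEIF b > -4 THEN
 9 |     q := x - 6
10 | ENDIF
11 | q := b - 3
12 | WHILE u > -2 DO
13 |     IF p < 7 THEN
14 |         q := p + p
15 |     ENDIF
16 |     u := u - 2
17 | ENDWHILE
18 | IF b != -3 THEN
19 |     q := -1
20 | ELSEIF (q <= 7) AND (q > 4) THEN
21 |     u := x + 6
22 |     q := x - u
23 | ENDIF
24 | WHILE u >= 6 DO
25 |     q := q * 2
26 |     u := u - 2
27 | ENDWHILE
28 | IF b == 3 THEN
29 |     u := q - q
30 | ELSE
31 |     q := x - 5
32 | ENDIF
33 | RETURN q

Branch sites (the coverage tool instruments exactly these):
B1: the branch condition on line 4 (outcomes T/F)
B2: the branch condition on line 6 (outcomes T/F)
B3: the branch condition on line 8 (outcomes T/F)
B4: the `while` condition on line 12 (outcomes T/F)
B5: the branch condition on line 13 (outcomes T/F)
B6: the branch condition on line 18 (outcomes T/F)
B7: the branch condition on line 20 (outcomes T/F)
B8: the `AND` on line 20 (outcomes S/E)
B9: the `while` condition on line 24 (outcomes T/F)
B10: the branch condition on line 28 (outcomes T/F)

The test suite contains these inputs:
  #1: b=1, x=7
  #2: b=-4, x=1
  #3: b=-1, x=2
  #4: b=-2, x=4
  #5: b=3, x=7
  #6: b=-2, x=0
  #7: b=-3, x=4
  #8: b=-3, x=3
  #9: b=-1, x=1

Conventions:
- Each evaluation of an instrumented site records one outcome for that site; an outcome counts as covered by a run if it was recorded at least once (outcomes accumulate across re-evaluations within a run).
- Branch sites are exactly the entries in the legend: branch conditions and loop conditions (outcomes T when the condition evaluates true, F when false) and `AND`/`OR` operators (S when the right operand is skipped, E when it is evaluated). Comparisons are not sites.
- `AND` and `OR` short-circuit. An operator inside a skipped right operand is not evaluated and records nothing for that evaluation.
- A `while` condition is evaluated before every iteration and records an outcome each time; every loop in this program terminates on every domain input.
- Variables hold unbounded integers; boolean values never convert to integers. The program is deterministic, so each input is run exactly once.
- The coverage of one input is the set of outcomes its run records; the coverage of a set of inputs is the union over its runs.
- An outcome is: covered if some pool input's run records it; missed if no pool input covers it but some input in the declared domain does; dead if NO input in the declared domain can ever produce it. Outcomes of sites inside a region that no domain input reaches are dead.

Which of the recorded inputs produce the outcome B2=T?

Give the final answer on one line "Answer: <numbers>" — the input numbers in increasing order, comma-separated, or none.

input #1 (b=1, x=7): never hits B2=T
input #2 (b=-4, x=1): never hits B2=T
input #3 (b=-1, x=2): never hits B2=T
input #4 (b=-2, x=4): never hits B2=T
input #5 (b=3, x=7): never hits B2=T
input #6 (b=-2, x=0): hits B2=T
input #7 (b=-3, x=4): never hits B2=T
input #8 (b=-3, x=3): never hits B2=T
input #9 (b=-1, x=1): never hits B2=T

Answer: 6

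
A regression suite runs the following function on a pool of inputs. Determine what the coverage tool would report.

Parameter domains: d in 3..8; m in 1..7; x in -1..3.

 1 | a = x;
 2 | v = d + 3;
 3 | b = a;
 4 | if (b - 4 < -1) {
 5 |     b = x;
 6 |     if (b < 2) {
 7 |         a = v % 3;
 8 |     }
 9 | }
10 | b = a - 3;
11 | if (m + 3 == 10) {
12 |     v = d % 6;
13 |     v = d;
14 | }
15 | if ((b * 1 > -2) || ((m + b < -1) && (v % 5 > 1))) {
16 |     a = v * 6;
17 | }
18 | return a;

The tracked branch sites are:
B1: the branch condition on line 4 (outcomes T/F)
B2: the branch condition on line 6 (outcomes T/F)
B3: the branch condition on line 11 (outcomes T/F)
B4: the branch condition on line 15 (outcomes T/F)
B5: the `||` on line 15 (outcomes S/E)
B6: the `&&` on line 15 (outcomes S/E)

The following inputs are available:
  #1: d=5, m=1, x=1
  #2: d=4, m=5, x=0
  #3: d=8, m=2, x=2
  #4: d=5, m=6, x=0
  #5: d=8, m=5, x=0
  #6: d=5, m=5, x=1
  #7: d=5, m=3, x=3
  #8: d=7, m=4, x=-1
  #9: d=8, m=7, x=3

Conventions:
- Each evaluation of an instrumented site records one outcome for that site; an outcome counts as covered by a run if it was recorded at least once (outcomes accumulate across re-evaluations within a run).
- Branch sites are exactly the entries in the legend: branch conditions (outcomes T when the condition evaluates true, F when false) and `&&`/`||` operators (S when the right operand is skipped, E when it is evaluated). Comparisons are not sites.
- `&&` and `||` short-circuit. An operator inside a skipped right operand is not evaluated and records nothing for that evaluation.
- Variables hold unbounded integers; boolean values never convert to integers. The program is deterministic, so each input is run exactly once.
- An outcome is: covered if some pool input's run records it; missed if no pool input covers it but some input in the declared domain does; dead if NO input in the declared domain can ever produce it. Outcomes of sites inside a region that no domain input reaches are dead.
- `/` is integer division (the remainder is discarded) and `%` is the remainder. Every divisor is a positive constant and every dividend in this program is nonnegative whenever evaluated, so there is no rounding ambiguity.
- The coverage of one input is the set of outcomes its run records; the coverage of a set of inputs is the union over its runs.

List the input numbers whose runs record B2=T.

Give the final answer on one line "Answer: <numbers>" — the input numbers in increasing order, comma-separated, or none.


input #1 (d=5, m=1, x=1): records B2=T
input #2 (d=4, m=5, x=0): records B2=T
input #3 (d=8, m=2, x=2): does not record B2=T
input #4 (d=5, m=6, x=0): records B2=T
input #5 (d=8, m=5, x=0): records B2=T
input #6 (d=5, m=5, x=1): records B2=T
input #7 (d=5, m=3, x=3): does not record B2=T
input #8 (d=7, m=4, x=-1): records B2=T
input #9 (d=8, m=7, x=3): does not record B2=T
Answer: 1, 2, 4, 5, 6, 8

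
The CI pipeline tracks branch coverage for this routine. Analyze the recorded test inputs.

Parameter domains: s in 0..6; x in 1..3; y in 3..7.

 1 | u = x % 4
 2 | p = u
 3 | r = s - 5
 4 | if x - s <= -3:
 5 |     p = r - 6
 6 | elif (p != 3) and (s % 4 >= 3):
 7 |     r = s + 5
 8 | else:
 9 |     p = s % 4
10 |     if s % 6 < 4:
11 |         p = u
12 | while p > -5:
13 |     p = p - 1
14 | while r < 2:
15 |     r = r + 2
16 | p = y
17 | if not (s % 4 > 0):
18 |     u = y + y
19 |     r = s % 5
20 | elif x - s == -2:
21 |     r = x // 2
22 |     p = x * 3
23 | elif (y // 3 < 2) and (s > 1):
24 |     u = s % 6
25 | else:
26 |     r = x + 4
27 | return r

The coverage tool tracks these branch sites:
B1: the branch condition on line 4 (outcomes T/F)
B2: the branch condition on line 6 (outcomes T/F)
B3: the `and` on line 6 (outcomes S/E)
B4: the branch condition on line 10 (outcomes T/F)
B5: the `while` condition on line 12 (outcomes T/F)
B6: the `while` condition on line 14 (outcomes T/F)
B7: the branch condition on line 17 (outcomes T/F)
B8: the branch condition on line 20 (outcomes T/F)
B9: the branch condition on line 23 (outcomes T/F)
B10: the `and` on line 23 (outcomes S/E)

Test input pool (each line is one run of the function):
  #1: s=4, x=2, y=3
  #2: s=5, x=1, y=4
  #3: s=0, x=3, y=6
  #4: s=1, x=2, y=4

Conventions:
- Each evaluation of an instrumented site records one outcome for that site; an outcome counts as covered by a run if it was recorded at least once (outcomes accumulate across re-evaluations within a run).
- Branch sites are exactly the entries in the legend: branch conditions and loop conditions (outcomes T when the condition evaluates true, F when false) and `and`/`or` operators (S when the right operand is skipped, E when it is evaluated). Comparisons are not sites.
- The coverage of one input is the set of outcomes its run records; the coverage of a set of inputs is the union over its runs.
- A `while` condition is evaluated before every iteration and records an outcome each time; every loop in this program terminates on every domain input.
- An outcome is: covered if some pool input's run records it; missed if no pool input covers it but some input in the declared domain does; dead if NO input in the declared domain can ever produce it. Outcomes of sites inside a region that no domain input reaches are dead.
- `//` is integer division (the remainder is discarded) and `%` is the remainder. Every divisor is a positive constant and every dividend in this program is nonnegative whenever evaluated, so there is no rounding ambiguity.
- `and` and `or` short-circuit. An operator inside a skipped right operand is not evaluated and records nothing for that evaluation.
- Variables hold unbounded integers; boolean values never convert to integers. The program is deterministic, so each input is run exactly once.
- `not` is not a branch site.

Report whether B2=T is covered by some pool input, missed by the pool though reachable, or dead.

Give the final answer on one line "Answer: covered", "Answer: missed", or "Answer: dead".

no pool input records B2=T
but domain input (s=3, x=1, y=3) does record it -> reachable, so missed

Answer: missed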